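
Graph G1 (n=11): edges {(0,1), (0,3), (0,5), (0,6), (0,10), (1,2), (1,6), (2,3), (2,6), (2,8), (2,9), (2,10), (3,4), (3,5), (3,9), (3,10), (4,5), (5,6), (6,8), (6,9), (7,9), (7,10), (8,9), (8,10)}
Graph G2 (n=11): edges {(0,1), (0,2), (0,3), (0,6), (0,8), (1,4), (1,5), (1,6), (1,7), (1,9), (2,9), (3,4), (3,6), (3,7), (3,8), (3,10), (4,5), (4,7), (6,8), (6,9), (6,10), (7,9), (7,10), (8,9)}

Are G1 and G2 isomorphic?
Yes, isomorphic

The graphs are isomorphic.
One valid mapping φ: V(G1) → V(G2): 0→7, 1→10, 2→6, 3→1, 4→5, 5→4, 6→3, 7→2, 8→8, 9→0, 10→9

Verify φ preserves adjacency — for each edge of G1, its image is an edge of G2:
  (0,1) → (φ(0),φ(1)) = (7,10) ∈ E(G2) ✓
  (0,3) → (φ(0),φ(3)) = (1,7) ∈ E(G2) ✓
  (0,5) → (φ(0),φ(5)) = (4,7) ∈ E(G2) ✓
  (0,6) → (φ(0),φ(6)) = (3,7) ∈ E(G2) ✓
  (0,10) → (φ(0),φ(10)) = (7,9) ∈ E(G2) ✓
  (1,2) → (φ(1),φ(2)) = (6,10) ∈ E(G2) ✓
  (1,6) → (φ(1),φ(6)) = (3,10) ∈ E(G2) ✓
  (2,3) → (φ(2),φ(3)) = (1,6) ∈ E(G2) ✓
  (2,6) → (φ(2),φ(6)) = (3,6) ∈ E(G2) ✓
  (2,8) → (φ(2),φ(8)) = (6,8) ∈ E(G2) ✓
  (2,9) → (φ(2),φ(9)) = (0,6) ∈ E(G2) ✓
  (2,10) → (φ(2),φ(10)) = (6,9) ∈ E(G2) ✓
  (3,4) → (φ(3),φ(4)) = (1,5) ∈ E(G2) ✓
  (3,5) → (φ(3),φ(5)) = (1,4) ∈ E(G2) ✓
  (3,9) → (φ(3),φ(9)) = (0,1) ∈ E(G2) ✓
  (3,10) → (φ(3),φ(10)) = (1,9) ∈ E(G2) ✓
  (4,5) → (φ(4),φ(5)) = (4,5) ∈ E(G2) ✓
  (5,6) → (φ(5),φ(6)) = (3,4) ∈ E(G2) ✓
  (6,8) → (φ(6),φ(8)) = (3,8) ∈ E(G2) ✓
  (6,9) → (φ(6),φ(9)) = (0,3) ∈ E(G2) ✓
  (7,9) → (φ(7),φ(9)) = (0,2) ∈ E(G2) ✓
  (7,10) → (φ(7),φ(10)) = (2,9) ∈ E(G2) ✓
  (8,9) → (φ(8),φ(9)) = (0,8) ∈ E(G2) ✓
  (8,10) → (φ(8),φ(10)) = (8,9) ∈ E(G2) ✓
All 24 edges of G1 map to edges of G2, and |E(G1)| = |E(G2)| = 24, so φ is a bijection on edges as well as vertices. Hence G1 ≅ G2.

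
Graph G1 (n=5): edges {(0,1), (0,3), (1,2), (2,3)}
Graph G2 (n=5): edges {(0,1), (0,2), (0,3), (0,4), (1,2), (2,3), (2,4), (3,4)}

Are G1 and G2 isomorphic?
No, not isomorphic

The graphs are NOT isomorphic.

Degrees in G1: deg(0)=2, deg(1)=2, deg(2)=2, deg(3)=2, deg(4)=0.
Sorted degree sequence of G1: [2, 2, 2, 2, 0].
Degrees in G2: deg(0)=4, deg(1)=2, deg(2)=4, deg(3)=3, deg(4)=3.
Sorted degree sequence of G2: [4, 4, 3, 3, 2].
The (sorted) degree sequence is an isomorphism invariant, so since G1 and G2 have different degree sequences they cannot be isomorphic.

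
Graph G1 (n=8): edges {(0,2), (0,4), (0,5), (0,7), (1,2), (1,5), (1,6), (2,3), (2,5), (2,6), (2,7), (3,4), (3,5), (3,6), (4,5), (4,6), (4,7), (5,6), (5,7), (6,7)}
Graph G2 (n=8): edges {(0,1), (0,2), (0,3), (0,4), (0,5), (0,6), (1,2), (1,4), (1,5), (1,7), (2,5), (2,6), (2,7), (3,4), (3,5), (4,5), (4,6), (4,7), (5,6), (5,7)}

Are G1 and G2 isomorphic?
Yes, isomorphic

The graphs are isomorphic.
One valid mapping φ: V(G1) → V(G2): 0→7, 1→3, 2→4, 3→6, 4→2, 5→5, 6→0, 7→1

Verify φ preserves adjacency — for each edge of G1, its image is an edge of G2:
  (0,2) → (φ(0),φ(2)) = (4,7) ∈ E(G2) ✓
  (0,4) → (φ(0),φ(4)) = (2,7) ∈ E(G2) ✓
  (0,5) → (φ(0),φ(5)) = (5,7) ∈ E(G2) ✓
  (0,7) → (φ(0),φ(7)) = (1,7) ∈ E(G2) ✓
  (1,2) → (φ(1),φ(2)) = (3,4) ∈ E(G2) ✓
  (1,5) → (φ(1),φ(5)) = (3,5) ∈ E(G2) ✓
  (1,6) → (φ(1),φ(6)) = (0,3) ∈ E(G2) ✓
  (2,3) → (φ(2),φ(3)) = (4,6) ∈ E(G2) ✓
  (2,5) → (φ(2),φ(5)) = (4,5) ∈ E(G2) ✓
  (2,6) → (φ(2),φ(6)) = (0,4) ∈ E(G2) ✓
  (2,7) → (φ(2),φ(7)) = (1,4) ∈ E(G2) ✓
  (3,4) → (φ(3),φ(4)) = (2,6) ∈ E(G2) ✓
  (3,5) → (φ(3),φ(5)) = (5,6) ∈ E(G2) ✓
  (3,6) → (φ(3),φ(6)) = (0,6) ∈ E(G2) ✓
  (4,5) → (φ(4),φ(5)) = (2,5) ∈ E(G2) ✓
  (4,6) → (φ(4),φ(6)) = (0,2) ∈ E(G2) ✓
  (4,7) → (φ(4),φ(7)) = (1,2) ∈ E(G2) ✓
  (5,6) → (φ(5),φ(6)) = (0,5) ∈ E(G2) ✓
  (5,7) → (φ(5),φ(7)) = (1,5) ∈ E(G2) ✓
  (6,7) → (φ(6),φ(7)) = (0,1) ∈ E(G2) ✓
All 20 edges of G1 map to edges of G2, and |E(G1)| = |E(G2)| = 20, so φ is a bijection on edges as well as vertices. Hence G1 ≅ G2.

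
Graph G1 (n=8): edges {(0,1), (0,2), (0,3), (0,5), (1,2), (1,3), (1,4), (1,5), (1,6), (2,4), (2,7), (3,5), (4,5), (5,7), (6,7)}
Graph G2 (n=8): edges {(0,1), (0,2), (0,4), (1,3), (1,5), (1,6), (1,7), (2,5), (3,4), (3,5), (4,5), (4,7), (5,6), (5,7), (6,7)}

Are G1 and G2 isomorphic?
Yes, isomorphic

The graphs are isomorphic.
One valid mapping φ: V(G1) → V(G2): 0→7, 1→5, 2→4, 3→6, 4→3, 5→1, 6→2, 7→0

Verify φ preserves adjacency — for each edge of G1, its image is an edge of G2:
  (0,1) → (φ(0),φ(1)) = (5,7) ∈ E(G2) ✓
  (0,2) → (φ(0),φ(2)) = (4,7) ∈ E(G2) ✓
  (0,3) → (φ(0),φ(3)) = (6,7) ∈ E(G2) ✓
  (0,5) → (φ(0),φ(5)) = (1,7) ∈ E(G2) ✓
  (1,2) → (φ(1),φ(2)) = (4,5) ∈ E(G2) ✓
  (1,3) → (φ(1),φ(3)) = (5,6) ∈ E(G2) ✓
  (1,4) → (φ(1),φ(4)) = (3,5) ∈ E(G2) ✓
  (1,5) → (φ(1),φ(5)) = (1,5) ∈ E(G2) ✓
  (1,6) → (φ(1),φ(6)) = (2,5) ∈ E(G2) ✓
  (2,4) → (φ(2),φ(4)) = (3,4) ∈ E(G2) ✓
  (2,7) → (φ(2),φ(7)) = (0,4) ∈ E(G2) ✓
  (3,5) → (φ(3),φ(5)) = (1,6) ∈ E(G2) ✓
  (4,5) → (φ(4),φ(5)) = (1,3) ∈ E(G2) ✓
  (5,7) → (φ(5),φ(7)) = (0,1) ∈ E(G2) ✓
  (6,7) → (φ(6),φ(7)) = (0,2) ∈ E(G2) ✓
All 15 edges of G1 map to edges of G2, and |E(G1)| = |E(G2)| = 15, so φ is a bijection on edges as well as vertices. Hence G1 ≅ G2.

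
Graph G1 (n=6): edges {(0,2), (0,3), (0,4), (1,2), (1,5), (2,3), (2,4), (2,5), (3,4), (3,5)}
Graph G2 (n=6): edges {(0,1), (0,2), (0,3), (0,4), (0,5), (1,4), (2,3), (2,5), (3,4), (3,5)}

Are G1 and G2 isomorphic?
Yes, isomorphic

The graphs are isomorphic.
One valid mapping φ: V(G1) → V(G2): 0→5, 1→1, 2→0, 3→3, 4→2, 5→4

Verify φ preserves adjacency — for each edge of G1, its image is an edge of G2:
  (0,2) → (φ(0),φ(2)) = (0,5) ∈ E(G2) ✓
  (0,3) → (φ(0),φ(3)) = (3,5) ∈ E(G2) ✓
  (0,4) → (φ(0),φ(4)) = (2,5) ∈ E(G2) ✓
  (1,2) → (φ(1),φ(2)) = (0,1) ∈ E(G2) ✓
  (1,5) → (φ(1),φ(5)) = (1,4) ∈ E(G2) ✓
  (2,3) → (φ(2),φ(3)) = (0,3) ∈ E(G2) ✓
  (2,4) → (φ(2),φ(4)) = (0,2) ∈ E(G2) ✓
  (2,5) → (φ(2),φ(5)) = (0,4) ∈ E(G2) ✓
  (3,4) → (φ(3),φ(4)) = (2,3) ∈ E(G2) ✓
  (3,5) → (φ(3),φ(5)) = (3,4) ∈ E(G2) ✓
All 10 edges of G1 map to edges of G2, and |E(G1)| = |E(G2)| = 10, so φ is a bijection on edges as well as vertices. Hence G1 ≅ G2.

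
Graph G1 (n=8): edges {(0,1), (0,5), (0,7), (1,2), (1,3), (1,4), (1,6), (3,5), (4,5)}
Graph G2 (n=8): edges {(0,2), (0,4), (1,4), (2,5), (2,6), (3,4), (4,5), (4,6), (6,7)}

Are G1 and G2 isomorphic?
Yes, isomorphic

The graphs are isomorphic.
One valid mapping φ: V(G1) → V(G2): 0→6, 1→4, 2→1, 3→5, 4→0, 5→2, 6→3, 7→7

Verify φ preserves adjacency — for each edge of G1, its image is an edge of G2:
  (0,1) → (φ(0),φ(1)) = (4,6) ∈ E(G2) ✓
  (0,5) → (φ(0),φ(5)) = (2,6) ∈ E(G2) ✓
  (0,7) → (φ(0),φ(7)) = (6,7) ∈ E(G2) ✓
  (1,2) → (φ(1),φ(2)) = (1,4) ∈ E(G2) ✓
  (1,3) → (φ(1),φ(3)) = (4,5) ∈ E(G2) ✓
  (1,4) → (φ(1),φ(4)) = (0,4) ∈ E(G2) ✓
  (1,6) → (φ(1),φ(6)) = (3,4) ∈ E(G2) ✓
  (3,5) → (φ(3),φ(5)) = (2,5) ∈ E(G2) ✓
  (4,5) → (φ(4),φ(5)) = (0,2) ∈ E(G2) ✓
All 9 edges of G1 map to edges of G2, and |E(G1)| = |E(G2)| = 9, so φ is a bijection on edges as well as vertices. Hence G1 ≅ G2.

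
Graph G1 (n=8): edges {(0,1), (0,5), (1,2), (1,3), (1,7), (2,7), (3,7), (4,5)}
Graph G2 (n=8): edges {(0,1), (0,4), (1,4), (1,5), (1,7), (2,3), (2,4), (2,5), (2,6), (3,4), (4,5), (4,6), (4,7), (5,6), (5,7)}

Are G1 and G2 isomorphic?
No, not isomorphic

The graphs are NOT isomorphic.

Counting triangles (3-cliques): G1 has 2, G2 has 10.
Triangle count is an isomorphism invariant, so differing triangle counts rule out isomorphism.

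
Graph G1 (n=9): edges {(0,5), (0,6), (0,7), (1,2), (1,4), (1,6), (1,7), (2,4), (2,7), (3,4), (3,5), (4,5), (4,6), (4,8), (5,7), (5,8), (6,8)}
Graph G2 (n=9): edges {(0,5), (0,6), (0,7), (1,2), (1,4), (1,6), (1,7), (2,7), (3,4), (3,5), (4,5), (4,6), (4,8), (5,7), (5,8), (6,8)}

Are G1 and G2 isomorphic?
No, not isomorphic

The graphs are NOT isomorphic.

Counting edges: G1 has 17 edge(s); G2 has 16 edge(s).
Edge count is an isomorphism invariant (a bijection on vertices induces a bijection on edges), so differing edge counts rule out isomorphism.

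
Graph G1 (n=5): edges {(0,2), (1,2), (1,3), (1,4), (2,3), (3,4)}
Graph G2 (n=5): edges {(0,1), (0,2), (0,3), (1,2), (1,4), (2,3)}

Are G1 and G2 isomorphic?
Yes, isomorphic

The graphs are isomorphic.
One valid mapping φ: V(G1) → V(G2): 0→4, 1→2, 2→1, 3→0, 4→3

Verify φ preserves adjacency — for each edge of G1, its image is an edge of G2:
  (0,2) → (φ(0),φ(2)) = (1,4) ∈ E(G2) ✓
  (1,2) → (φ(1),φ(2)) = (1,2) ∈ E(G2) ✓
  (1,3) → (φ(1),φ(3)) = (0,2) ∈ E(G2) ✓
  (1,4) → (φ(1),φ(4)) = (2,3) ∈ E(G2) ✓
  (2,3) → (φ(2),φ(3)) = (0,1) ∈ E(G2) ✓
  (3,4) → (φ(3),φ(4)) = (0,3) ∈ E(G2) ✓
All 6 edges of G1 map to edges of G2, and |E(G1)| = |E(G2)| = 6, so φ is a bijection on edges as well as vertices. Hence G1 ≅ G2.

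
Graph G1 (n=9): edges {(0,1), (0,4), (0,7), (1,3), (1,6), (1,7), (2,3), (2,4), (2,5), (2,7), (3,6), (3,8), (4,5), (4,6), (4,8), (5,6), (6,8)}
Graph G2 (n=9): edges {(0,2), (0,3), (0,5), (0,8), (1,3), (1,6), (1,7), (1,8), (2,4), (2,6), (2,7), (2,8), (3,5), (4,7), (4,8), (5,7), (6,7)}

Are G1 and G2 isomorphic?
Yes, isomorphic

The graphs are isomorphic.
One valid mapping φ: V(G1) → V(G2): 0→5, 1→0, 2→1, 3→8, 4→7, 5→6, 6→2, 7→3, 8→4

Verify φ preserves adjacency — for each edge of G1, its image is an edge of G2:
  (0,1) → (φ(0),φ(1)) = (0,5) ∈ E(G2) ✓
  (0,4) → (φ(0),φ(4)) = (5,7) ∈ E(G2) ✓
  (0,7) → (φ(0),φ(7)) = (3,5) ∈ E(G2) ✓
  (1,3) → (φ(1),φ(3)) = (0,8) ∈ E(G2) ✓
  (1,6) → (φ(1),φ(6)) = (0,2) ∈ E(G2) ✓
  (1,7) → (φ(1),φ(7)) = (0,3) ∈ E(G2) ✓
  (2,3) → (φ(2),φ(3)) = (1,8) ∈ E(G2) ✓
  (2,4) → (φ(2),φ(4)) = (1,7) ∈ E(G2) ✓
  (2,5) → (φ(2),φ(5)) = (1,6) ∈ E(G2) ✓
  (2,7) → (φ(2),φ(7)) = (1,3) ∈ E(G2) ✓
  (3,6) → (φ(3),φ(6)) = (2,8) ∈ E(G2) ✓
  (3,8) → (φ(3),φ(8)) = (4,8) ∈ E(G2) ✓
  (4,5) → (φ(4),φ(5)) = (6,7) ∈ E(G2) ✓
  (4,6) → (φ(4),φ(6)) = (2,7) ∈ E(G2) ✓
  (4,8) → (φ(4),φ(8)) = (4,7) ∈ E(G2) ✓
  (5,6) → (φ(5),φ(6)) = (2,6) ∈ E(G2) ✓
  (6,8) → (φ(6),φ(8)) = (2,4) ∈ E(G2) ✓
All 17 edges of G1 map to edges of G2, and |E(G1)| = |E(G2)| = 17, so φ is a bijection on edges as well as vertices. Hence G1 ≅ G2.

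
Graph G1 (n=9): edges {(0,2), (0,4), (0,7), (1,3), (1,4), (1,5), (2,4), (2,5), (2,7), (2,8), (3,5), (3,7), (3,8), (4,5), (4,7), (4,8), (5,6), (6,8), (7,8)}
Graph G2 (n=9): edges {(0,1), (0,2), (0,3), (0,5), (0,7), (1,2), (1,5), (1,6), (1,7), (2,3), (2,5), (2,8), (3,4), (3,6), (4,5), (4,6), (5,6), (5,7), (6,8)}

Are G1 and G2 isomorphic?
Yes, isomorphic

The graphs are isomorphic.
One valid mapping φ: V(G1) → V(G2): 0→7, 1→4, 2→1, 3→3, 4→5, 5→6, 6→8, 7→0, 8→2

Verify φ preserves adjacency — for each edge of G1, its image is an edge of G2:
  (0,2) → (φ(0),φ(2)) = (1,7) ∈ E(G2) ✓
  (0,4) → (φ(0),φ(4)) = (5,7) ∈ E(G2) ✓
  (0,7) → (φ(0),φ(7)) = (0,7) ∈ E(G2) ✓
  (1,3) → (φ(1),φ(3)) = (3,4) ∈ E(G2) ✓
  (1,4) → (φ(1),φ(4)) = (4,5) ∈ E(G2) ✓
  (1,5) → (φ(1),φ(5)) = (4,6) ∈ E(G2) ✓
  (2,4) → (φ(2),φ(4)) = (1,5) ∈ E(G2) ✓
  (2,5) → (φ(2),φ(5)) = (1,6) ∈ E(G2) ✓
  (2,7) → (φ(2),φ(7)) = (0,1) ∈ E(G2) ✓
  (2,8) → (φ(2),φ(8)) = (1,2) ∈ E(G2) ✓
  (3,5) → (φ(3),φ(5)) = (3,6) ∈ E(G2) ✓
  (3,7) → (φ(3),φ(7)) = (0,3) ∈ E(G2) ✓
  (3,8) → (φ(3),φ(8)) = (2,3) ∈ E(G2) ✓
  (4,5) → (φ(4),φ(5)) = (5,6) ∈ E(G2) ✓
  (4,7) → (φ(4),φ(7)) = (0,5) ∈ E(G2) ✓
  (4,8) → (φ(4),φ(8)) = (2,5) ∈ E(G2) ✓
  (5,6) → (φ(5),φ(6)) = (6,8) ∈ E(G2) ✓
  (6,8) → (φ(6),φ(8)) = (2,8) ∈ E(G2) ✓
  (7,8) → (φ(7),φ(8)) = (0,2) ∈ E(G2) ✓
All 19 edges of G1 map to edges of G2, and |E(G1)| = |E(G2)| = 19, so φ is a bijection on edges as well as vertices. Hence G1 ≅ G2.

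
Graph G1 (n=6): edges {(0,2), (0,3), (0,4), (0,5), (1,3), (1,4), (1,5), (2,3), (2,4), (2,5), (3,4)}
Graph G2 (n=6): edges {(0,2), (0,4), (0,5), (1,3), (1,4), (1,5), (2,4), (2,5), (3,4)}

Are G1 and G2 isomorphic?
No, not isomorphic

The graphs are NOT isomorphic.

Counting edges: G1 has 11 edge(s); G2 has 9 edge(s).
Edge count is an isomorphism invariant (a bijection on vertices induces a bijection on edges), so differing edge counts rule out isomorphism.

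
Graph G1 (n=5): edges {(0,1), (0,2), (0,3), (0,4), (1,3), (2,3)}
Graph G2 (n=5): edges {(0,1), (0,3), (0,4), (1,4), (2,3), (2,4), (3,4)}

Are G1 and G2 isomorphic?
No, not isomorphic

The graphs are NOT isomorphic.

Degrees in G1: deg(0)=4, deg(1)=2, deg(2)=2, deg(3)=3, deg(4)=1.
Sorted degree sequence of G1: [4, 3, 2, 2, 1].
Degrees in G2: deg(0)=3, deg(1)=2, deg(2)=2, deg(3)=3, deg(4)=4.
Sorted degree sequence of G2: [4, 3, 3, 2, 2].
The (sorted) degree sequence is an isomorphism invariant, so since G1 and G2 have different degree sequences they cannot be isomorphic.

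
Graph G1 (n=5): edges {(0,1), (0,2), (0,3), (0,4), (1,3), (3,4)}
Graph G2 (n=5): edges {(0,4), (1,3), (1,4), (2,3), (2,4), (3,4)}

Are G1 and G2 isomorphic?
Yes, isomorphic

The graphs are isomorphic.
One valid mapping φ: V(G1) → V(G2): 0→4, 1→2, 2→0, 3→3, 4→1

Verify φ preserves adjacency — for each edge of G1, its image is an edge of G2:
  (0,1) → (φ(0),φ(1)) = (2,4) ∈ E(G2) ✓
  (0,2) → (φ(0),φ(2)) = (0,4) ∈ E(G2) ✓
  (0,3) → (φ(0),φ(3)) = (3,4) ∈ E(G2) ✓
  (0,4) → (φ(0),φ(4)) = (1,4) ∈ E(G2) ✓
  (1,3) → (φ(1),φ(3)) = (2,3) ∈ E(G2) ✓
  (3,4) → (φ(3),φ(4)) = (1,3) ∈ E(G2) ✓
All 6 edges of G1 map to edges of G2, and |E(G1)| = |E(G2)| = 6, so φ is a bijection on edges as well as vertices. Hence G1 ≅ G2.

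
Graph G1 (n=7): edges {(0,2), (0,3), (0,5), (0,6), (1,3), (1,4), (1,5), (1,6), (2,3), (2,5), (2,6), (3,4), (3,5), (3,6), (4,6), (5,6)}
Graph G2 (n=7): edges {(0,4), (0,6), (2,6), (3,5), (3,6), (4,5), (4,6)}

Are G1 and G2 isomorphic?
No, not isomorphic

The graphs are NOT isomorphic.

Degrees in G1: deg(0)=4, deg(1)=4, deg(2)=4, deg(3)=6, deg(4)=3, deg(5)=5, deg(6)=6.
Sorted degree sequence of G1: [6, 6, 5, 4, 4, 4, 3].
Degrees in G2: deg(0)=2, deg(1)=0, deg(2)=1, deg(3)=2, deg(4)=3, deg(5)=2, deg(6)=4.
Sorted degree sequence of G2: [4, 3, 2, 2, 2, 1, 0].
The (sorted) degree sequence is an isomorphism invariant, so since G1 and G2 have different degree sequences they cannot be isomorphic.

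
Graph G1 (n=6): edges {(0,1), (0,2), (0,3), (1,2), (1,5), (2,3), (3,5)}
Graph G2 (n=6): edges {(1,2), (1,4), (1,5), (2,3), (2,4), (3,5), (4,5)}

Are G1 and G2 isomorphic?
Yes, isomorphic

The graphs are isomorphic.
One valid mapping φ: V(G1) → V(G2): 0→4, 1→2, 2→1, 3→5, 4→0, 5→3

Verify φ preserves adjacency — for each edge of G1, its image is an edge of G2:
  (0,1) → (φ(0),φ(1)) = (2,4) ∈ E(G2) ✓
  (0,2) → (φ(0),φ(2)) = (1,4) ∈ E(G2) ✓
  (0,3) → (φ(0),φ(3)) = (4,5) ∈ E(G2) ✓
  (1,2) → (φ(1),φ(2)) = (1,2) ∈ E(G2) ✓
  (1,5) → (φ(1),φ(5)) = (2,3) ∈ E(G2) ✓
  (2,3) → (φ(2),φ(3)) = (1,5) ∈ E(G2) ✓
  (3,5) → (φ(3),φ(5)) = (3,5) ∈ E(G2) ✓
All 7 edges of G1 map to edges of G2, and |E(G1)| = |E(G2)| = 7, so φ is a bijection on edges as well as vertices. Hence G1 ≅ G2.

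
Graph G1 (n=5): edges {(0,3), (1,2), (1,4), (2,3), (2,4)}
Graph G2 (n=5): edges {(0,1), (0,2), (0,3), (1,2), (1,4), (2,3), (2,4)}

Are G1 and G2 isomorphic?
No, not isomorphic

The graphs are NOT isomorphic.

Counting edges: G1 has 5 edge(s); G2 has 7 edge(s).
Edge count is an isomorphism invariant (a bijection on vertices induces a bijection on edges), so differing edge counts rule out isomorphism.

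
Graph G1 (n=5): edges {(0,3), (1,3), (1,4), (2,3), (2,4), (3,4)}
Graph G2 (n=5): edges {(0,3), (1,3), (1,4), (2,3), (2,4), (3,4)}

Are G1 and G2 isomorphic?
Yes, isomorphic

The graphs are isomorphic.
One valid mapping φ: V(G1) → V(G2): 0→0, 1→1, 2→2, 3→3, 4→4

Verify φ preserves adjacency — for each edge of G1, its image is an edge of G2:
  (0,3) → (φ(0),φ(3)) = (0,3) ∈ E(G2) ✓
  (1,3) → (φ(1),φ(3)) = (1,3) ∈ E(G2) ✓
  (1,4) → (φ(1),φ(4)) = (1,4) ∈ E(G2) ✓
  (2,3) → (φ(2),φ(3)) = (2,3) ∈ E(G2) ✓
  (2,4) → (φ(2),φ(4)) = (2,4) ∈ E(G2) ✓
  (3,4) → (φ(3),φ(4)) = (3,4) ∈ E(G2) ✓
All 6 edges of G1 map to edges of G2, and |E(G1)| = |E(G2)| = 6, so φ is a bijection on edges as well as vertices. Hence G1 ≅ G2.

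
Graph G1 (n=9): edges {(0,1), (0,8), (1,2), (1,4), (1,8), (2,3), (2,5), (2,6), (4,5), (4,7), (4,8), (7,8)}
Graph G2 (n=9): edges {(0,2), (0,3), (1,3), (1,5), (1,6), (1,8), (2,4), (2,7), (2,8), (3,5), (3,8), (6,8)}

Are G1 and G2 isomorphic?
Yes, isomorphic

The graphs are isomorphic.
One valid mapping φ: V(G1) → V(G2): 0→6, 1→8, 2→2, 3→4, 4→3, 5→0, 6→7, 7→5, 8→1

Verify φ preserves adjacency — for each edge of G1, its image is an edge of G2:
  (0,1) → (φ(0),φ(1)) = (6,8) ∈ E(G2) ✓
  (0,8) → (φ(0),φ(8)) = (1,6) ∈ E(G2) ✓
  (1,2) → (φ(1),φ(2)) = (2,8) ∈ E(G2) ✓
  (1,4) → (φ(1),φ(4)) = (3,8) ∈ E(G2) ✓
  (1,8) → (φ(1),φ(8)) = (1,8) ∈ E(G2) ✓
  (2,3) → (φ(2),φ(3)) = (2,4) ∈ E(G2) ✓
  (2,5) → (φ(2),φ(5)) = (0,2) ∈ E(G2) ✓
  (2,6) → (φ(2),φ(6)) = (2,7) ∈ E(G2) ✓
  (4,5) → (φ(4),φ(5)) = (0,3) ∈ E(G2) ✓
  (4,7) → (φ(4),φ(7)) = (3,5) ∈ E(G2) ✓
  (4,8) → (φ(4),φ(8)) = (1,3) ∈ E(G2) ✓
  (7,8) → (φ(7),φ(8)) = (1,5) ∈ E(G2) ✓
All 12 edges of G1 map to edges of G2, and |E(G1)| = |E(G2)| = 12, so φ is a bijection on edges as well as vertices. Hence G1 ≅ G2.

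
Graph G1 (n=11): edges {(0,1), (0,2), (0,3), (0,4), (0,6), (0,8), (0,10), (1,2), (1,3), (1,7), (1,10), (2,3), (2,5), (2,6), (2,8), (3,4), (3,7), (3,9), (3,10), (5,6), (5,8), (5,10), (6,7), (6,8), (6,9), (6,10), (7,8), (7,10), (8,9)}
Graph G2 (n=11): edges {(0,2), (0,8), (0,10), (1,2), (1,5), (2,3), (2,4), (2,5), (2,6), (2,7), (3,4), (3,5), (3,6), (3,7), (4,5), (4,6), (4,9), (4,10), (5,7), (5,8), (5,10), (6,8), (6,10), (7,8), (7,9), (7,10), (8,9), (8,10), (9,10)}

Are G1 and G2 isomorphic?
Yes, isomorphic

The graphs are isomorphic.
One valid mapping φ: V(G1) → V(G2): 0→5, 1→3, 2→7, 3→2, 4→1, 5→9, 6→10, 7→6, 8→8, 9→0, 10→4

Verify φ preserves adjacency — for each edge of G1, its image is an edge of G2:
  (0,1) → (φ(0),φ(1)) = (3,5) ∈ E(G2) ✓
  (0,2) → (φ(0),φ(2)) = (5,7) ∈ E(G2) ✓
  (0,3) → (φ(0),φ(3)) = (2,5) ∈ E(G2) ✓
  (0,4) → (φ(0),φ(4)) = (1,5) ∈ E(G2) ✓
  (0,6) → (φ(0),φ(6)) = (5,10) ∈ E(G2) ✓
  (0,8) → (φ(0),φ(8)) = (5,8) ∈ E(G2) ✓
  (0,10) → (φ(0),φ(10)) = (4,5) ∈ E(G2) ✓
  (1,2) → (φ(1),φ(2)) = (3,7) ∈ E(G2) ✓
  (1,3) → (φ(1),φ(3)) = (2,3) ∈ E(G2) ✓
  (1,7) → (φ(1),φ(7)) = (3,6) ∈ E(G2) ✓
  (1,10) → (φ(1),φ(10)) = (3,4) ∈ E(G2) ✓
  (2,3) → (φ(2),φ(3)) = (2,7) ∈ E(G2) ✓
  (2,5) → (φ(2),φ(5)) = (7,9) ∈ E(G2) ✓
  (2,6) → (φ(2),φ(6)) = (7,10) ∈ E(G2) ✓
  (2,8) → (φ(2),φ(8)) = (7,8) ∈ E(G2) ✓
  (3,4) → (φ(3),φ(4)) = (1,2) ∈ E(G2) ✓
  (3,7) → (φ(3),φ(7)) = (2,6) ∈ E(G2) ✓
  (3,9) → (φ(3),φ(9)) = (0,2) ∈ E(G2) ✓
  (3,10) → (φ(3),φ(10)) = (2,4) ∈ E(G2) ✓
  (5,6) → (φ(5),φ(6)) = (9,10) ∈ E(G2) ✓
  (5,8) → (φ(5),φ(8)) = (8,9) ∈ E(G2) ✓
  (5,10) → (φ(5),φ(10)) = (4,9) ∈ E(G2) ✓
  (6,7) → (φ(6),φ(7)) = (6,10) ∈ E(G2) ✓
  (6,8) → (φ(6),φ(8)) = (8,10) ∈ E(G2) ✓
  (6,9) → (φ(6),φ(9)) = (0,10) ∈ E(G2) ✓
  (6,10) → (φ(6),φ(10)) = (4,10) ∈ E(G2) ✓
  (7,8) → (φ(7),φ(8)) = (6,8) ∈ E(G2) ✓
  (7,10) → (φ(7),φ(10)) = (4,6) ∈ E(G2) ✓
  (8,9) → (φ(8),φ(9)) = (0,8) ∈ E(G2) ✓
All 29 edges of G1 map to edges of G2, and |E(G1)| = |E(G2)| = 29, so φ is a bijection on edges as well as vertices. Hence G1 ≅ G2.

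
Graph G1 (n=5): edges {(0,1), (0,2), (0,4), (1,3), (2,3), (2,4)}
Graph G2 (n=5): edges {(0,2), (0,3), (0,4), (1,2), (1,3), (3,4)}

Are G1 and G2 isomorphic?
Yes, isomorphic

The graphs are isomorphic.
One valid mapping φ: V(G1) → V(G2): 0→3, 1→1, 2→0, 3→2, 4→4

Verify φ preserves adjacency — for each edge of G1, its image is an edge of G2:
  (0,1) → (φ(0),φ(1)) = (1,3) ∈ E(G2) ✓
  (0,2) → (φ(0),φ(2)) = (0,3) ∈ E(G2) ✓
  (0,4) → (φ(0),φ(4)) = (3,4) ∈ E(G2) ✓
  (1,3) → (φ(1),φ(3)) = (1,2) ∈ E(G2) ✓
  (2,3) → (φ(2),φ(3)) = (0,2) ∈ E(G2) ✓
  (2,4) → (φ(2),φ(4)) = (0,4) ∈ E(G2) ✓
All 6 edges of G1 map to edges of G2, and |E(G1)| = |E(G2)| = 6, so φ is a bijection on edges as well as vertices. Hence G1 ≅ G2.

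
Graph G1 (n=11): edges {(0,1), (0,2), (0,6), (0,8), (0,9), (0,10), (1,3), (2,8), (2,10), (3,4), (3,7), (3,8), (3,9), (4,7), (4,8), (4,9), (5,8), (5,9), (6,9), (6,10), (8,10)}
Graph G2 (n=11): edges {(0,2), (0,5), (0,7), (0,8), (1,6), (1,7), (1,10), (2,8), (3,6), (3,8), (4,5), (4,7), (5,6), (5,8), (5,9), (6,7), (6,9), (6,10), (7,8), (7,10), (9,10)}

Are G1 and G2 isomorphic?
Yes, isomorphic

The graphs are isomorphic.
One valid mapping φ: V(G1) → V(G2): 0→6, 1→3, 2→1, 3→8, 4→0, 5→4, 6→9, 7→2, 8→7, 9→5, 10→10

Verify φ preserves adjacency — for each edge of G1, its image is an edge of G2:
  (0,1) → (φ(0),φ(1)) = (3,6) ∈ E(G2) ✓
  (0,2) → (φ(0),φ(2)) = (1,6) ∈ E(G2) ✓
  (0,6) → (φ(0),φ(6)) = (6,9) ∈ E(G2) ✓
  (0,8) → (φ(0),φ(8)) = (6,7) ∈ E(G2) ✓
  (0,9) → (φ(0),φ(9)) = (5,6) ∈ E(G2) ✓
  (0,10) → (φ(0),φ(10)) = (6,10) ∈ E(G2) ✓
  (1,3) → (φ(1),φ(3)) = (3,8) ∈ E(G2) ✓
  (2,8) → (φ(2),φ(8)) = (1,7) ∈ E(G2) ✓
  (2,10) → (φ(2),φ(10)) = (1,10) ∈ E(G2) ✓
  (3,4) → (φ(3),φ(4)) = (0,8) ∈ E(G2) ✓
  (3,7) → (φ(3),φ(7)) = (2,8) ∈ E(G2) ✓
  (3,8) → (φ(3),φ(8)) = (7,8) ∈ E(G2) ✓
  (3,9) → (φ(3),φ(9)) = (5,8) ∈ E(G2) ✓
  (4,7) → (φ(4),φ(7)) = (0,2) ∈ E(G2) ✓
  (4,8) → (φ(4),φ(8)) = (0,7) ∈ E(G2) ✓
  (4,9) → (φ(4),φ(9)) = (0,5) ∈ E(G2) ✓
  (5,8) → (φ(5),φ(8)) = (4,7) ∈ E(G2) ✓
  (5,9) → (φ(5),φ(9)) = (4,5) ∈ E(G2) ✓
  (6,9) → (φ(6),φ(9)) = (5,9) ∈ E(G2) ✓
  (6,10) → (φ(6),φ(10)) = (9,10) ∈ E(G2) ✓
  (8,10) → (φ(8),φ(10)) = (7,10) ∈ E(G2) ✓
All 21 edges of G1 map to edges of G2, and |E(G1)| = |E(G2)| = 21, so φ is a bijection on edges as well as vertices. Hence G1 ≅ G2.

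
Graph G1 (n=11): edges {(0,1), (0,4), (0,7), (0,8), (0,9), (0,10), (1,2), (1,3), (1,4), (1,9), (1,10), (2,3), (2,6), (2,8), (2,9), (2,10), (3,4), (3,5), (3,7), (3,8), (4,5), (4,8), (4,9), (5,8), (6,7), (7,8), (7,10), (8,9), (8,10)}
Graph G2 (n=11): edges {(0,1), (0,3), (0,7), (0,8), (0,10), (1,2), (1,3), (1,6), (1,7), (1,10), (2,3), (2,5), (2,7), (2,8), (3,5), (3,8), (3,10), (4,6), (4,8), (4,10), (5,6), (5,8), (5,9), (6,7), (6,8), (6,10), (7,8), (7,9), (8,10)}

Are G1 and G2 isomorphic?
Yes, isomorphic

The graphs are isomorphic.
One valid mapping φ: V(G1) → V(G2): 0→3, 1→1, 2→7, 3→6, 4→10, 5→4, 6→9, 7→5, 8→8, 9→0, 10→2

Verify φ preserves adjacency — for each edge of G1, its image is an edge of G2:
  (0,1) → (φ(0),φ(1)) = (1,3) ∈ E(G2) ✓
  (0,4) → (φ(0),φ(4)) = (3,10) ∈ E(G2) ✓
  (0,7) → (φ(0),φ(7)) = (3,5) ∈ E(G2) ✓
  (0,8) → (φ(0),φ(8)) = (3,8) ∈ E(G2) ✓
  (0,9) → (φ(0),φ(9)) = (0,3) ∈ E(G2) ✓
  (0,10) → (φ(0),φ(10)) = (2,3) ∈ E(G2) ✓
  (1,2) → (φ(1),φ(2)) = (1,7) ∈ E(G2) ✓
  (1,3) → (φ(1),φ(3)) = (1,6) ∈ E(G2) ✓
  (1,4) → (φ(1),φ(4)) = (1,10) ∈ E(G2) ✓
  (1,9) → (φ(1),φ(9)) = (0,1) ∈ E(G2) ✓
  (1,10) → (φ(1),φ(10)) = (1,2) ∈ E(G2) ✓
  (2,3) → (φ(2),φ(3)) = (6,7) ∈ E(G2) ✓
  (2,6) → (φ(2),φ(6)) = (7,9) ∈ E(G2) ✓
  (2,8) → (φ(2),φ(8)) = (7,8) ∈ E(G2) ✓
  (2,9) → (φ(2),φ(9)) = (0,7) ∈ E(G2) ✓
  (2,10) → (φ(2),φ(10)) = (2,7) ∈ E(G2) ✓
  (3,4) → (φ(3),φ(4)) = (6,10) ∈ E(G2) ✓
  (3,5) → (φ(3),φ(5)) = (4,6) ∈ E(G2) ✓
  (3,7) → (φ(3),φ(7)) = (5,6) ∈ E(G2) ✓
  (3,8) → (φ(3),φ(8)) = (6,8) ∈ E(G2) ✓
  (4,5) → (φ(4),φ(5)) = (4,10) ∈ E(G2) ✓
  (4,8) → (φ(4),φ(8)) = (8,10) ∈ E(G2) ✓
  (4,9) → (φ(4),φ(9)) = (0,10) ∈ E(G2) ✓
  (5,8) → (φ(5),φ(8)) = (4,8) ∈ E(G2) ✓
  (6,7) → (φ(6),φ(7)) = (5,9) ∈ E(G2) ✓
  (7,8) → (φ(7),φ(8)) = (5,8) ∈ E(G2) ✓
  (7,10) → (φ(7),φ(10)) = (2,5) ∈ E(G2) ✓
  (8,9) → (φ(8),φ(9)) = (0,8) ∈ E(G2) ✓
  (8,10) → (φ(8),φ(10)) = (2,8) ∈ E(G2) ✓
All 29 edges of G1 map to edges of G2, and |E(G1)| = |E(G2)| = 29, so φ is a bijection on edges as well as vertices. Hence G1 ≅ G2.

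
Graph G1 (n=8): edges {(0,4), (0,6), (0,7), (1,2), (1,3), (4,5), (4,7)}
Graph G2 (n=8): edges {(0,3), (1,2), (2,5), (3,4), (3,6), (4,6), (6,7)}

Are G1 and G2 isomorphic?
Yes, isomorphic

The graphs are isomorphic.
One valid mapping φ: V(G1) → V(G2): 0→6, 1→2, 2→1, 3→5, 4→3, 5→0, 6→7, 7→4

Verify φ preserves adjacency — for each edge of G1, its image is an edge of G2:
  (0,4) → (φ(0),φ(4)) = (3,6) ∈ E(G2) ✓
  (0,6) → (φ(0),φ(6)) = (6,7) ∈ E(G2) ✓
  (0,7) → (φ(0),φ(7)) = (4,6) ∈ E(G2) ✓
  (1,2) → (φ(1),φ(2)) = (1,2) ∈ E(G2) ✓
  (1,3) → (φ(1),φ(3)) = (2,5) ∈ E(G2) ✓
  (4,5) → (φ(4),φ(5)) = (0,3) ∈ E(G2) ✓
  (4,7) → (φ(4),φ(7)) = (3,4) ∈ E(G2) ✓
All 7 edges of G1 map to edges of G2, and |E(G1)| = |E(G2)| = 7, so φ is a bijection on edges as well as vertices. Hence G1 ≅ G2.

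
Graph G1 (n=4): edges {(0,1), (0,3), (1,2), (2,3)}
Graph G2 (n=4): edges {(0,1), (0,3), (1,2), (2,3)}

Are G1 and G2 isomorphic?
Yes, isomorphic

The graphs are isomorphic.
One valid mapping φ: V(G1) → V(G2): 0→2, 1→3, 2→0, 3→1

Verify φ preserves adjacency — for each edge of G1, its image is an edge of G2:
  (0,1) → (φ(0),φ(1)) = (2,3) ∈ E(G2) ✓
  (0,3) → (φ(0),φ(3)) = (1,2) ∈ E(G2) ✓
  (1,2) → (φ(1),φ(2)) = (0,3) ∈ E(G2) ✓
  (2,3) → (φ(2),φ(3)) = (0,1) ∈ E(G2) ✓
All 4 edges of G1 map to edges of G2, and |E(G1)| = |E(G2)| = 4, so φ is a bijection on edges as well as vertices. Hence G1 ≅ G2.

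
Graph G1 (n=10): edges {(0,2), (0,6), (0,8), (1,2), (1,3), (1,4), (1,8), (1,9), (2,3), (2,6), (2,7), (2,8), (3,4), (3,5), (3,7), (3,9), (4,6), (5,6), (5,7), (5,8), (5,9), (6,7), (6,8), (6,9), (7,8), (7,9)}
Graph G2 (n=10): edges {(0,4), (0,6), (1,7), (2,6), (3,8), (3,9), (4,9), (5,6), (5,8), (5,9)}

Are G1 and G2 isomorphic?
No, not isomorphic

The graphs are NOT isomorphic.

Connected components of G1: 1 component(s) with vertex sets [[0, 1, 2, 3, 4, 5, 6, 7, 8, 9]], sizes [10].
Connected components of G2: 2 component(s) with vertex sets [[1, 7], [0, 2, 3, 4, 5, 6, 8, 9]], sizes [2, 8].
The number of connected components (and the multiset of component sizes) is an isomorphism invariant — an isomorphism maps each component of G1 bijectively onto a component of G2. Since G1 has 1 component(s) and G2 has 2, they cannot be isomorphic.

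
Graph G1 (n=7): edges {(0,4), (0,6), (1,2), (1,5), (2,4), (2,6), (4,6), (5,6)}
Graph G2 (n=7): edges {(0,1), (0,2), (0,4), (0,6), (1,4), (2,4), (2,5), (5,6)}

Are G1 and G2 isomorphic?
Yes, isomorphic

The graphs are isomorphic.
One valid mapping φ: V(G1) → V(G2): 0→1, 1→5, 2→2, 3→3, 4→4, 5→6, 6→0

Verify φ preserves adjacency — for each edge of G1, its image is an edge of G2:
  (0,4) → (φ(0),φ(4)) = (1,4) ∈ E(G2) ✓
  (0,6) → (φ(0),φ(6)) = (0,1) ∈ E(G2) ✓
  (1,2) → (φ(1),φ(2)) = (2,5) ∈ E(G2) ✓
  (1,5) → (φ(1),φ(5)) = (5,6) ∈ E(G2) ✓
  (2,4) → (φ(2),φ(4)) = (2,4) ∈ E(G2) ✓
  (2,6) → (φ(2),φ(6)) = (0,2) ∈ E(G2) ✓
  (4,6) → (φ(4),φ(6)) = (0,4) ∈ E(G2) ✓
  (5,6) → (φ(5),φ(6)) = (0,6) ∈ E(G2) ✓
All 8 edges of G1 map to edges of G2, and |E(G1)| = |E(G2)| = 8, so φ is a bijection on edges as well as vertices. Hence G1 ≅ G2.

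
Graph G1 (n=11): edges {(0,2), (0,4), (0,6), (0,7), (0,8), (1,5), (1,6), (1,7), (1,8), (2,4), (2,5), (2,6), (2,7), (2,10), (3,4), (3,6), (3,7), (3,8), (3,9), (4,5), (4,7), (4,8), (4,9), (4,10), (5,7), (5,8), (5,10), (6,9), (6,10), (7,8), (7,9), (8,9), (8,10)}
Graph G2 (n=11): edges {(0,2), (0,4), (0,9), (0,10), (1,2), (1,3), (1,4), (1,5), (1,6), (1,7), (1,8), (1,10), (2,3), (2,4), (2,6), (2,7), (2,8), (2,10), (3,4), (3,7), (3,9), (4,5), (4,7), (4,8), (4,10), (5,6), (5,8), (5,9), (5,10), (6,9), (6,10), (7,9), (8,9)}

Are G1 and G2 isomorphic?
Yes, isomorphic

The graphs are isomorphic.
One valid mapping φ: V(G1) → V(G2): 0→8, 1→0, 2→5, 3→7, 4→1, 5→10, 6→9, 7→4, 8→2, 9→3, 10→6

Verify φ preserves adjacency — for each edge of G1, its image is an edge of G2:
  (0,2) → (φ(0),φ(2)) = (5,8) ∈ E(G2) ✓
  (0,4) → (φ(0),φ(4)) = (1,8) ∈ E(G2) ✓
  (0,6) → (φ(0),φ(6)) = (8,9) ∈ E(G2) ✓
  (0,7) → (φ(0),φ(7)) = (4,8) ∈ E(G2) ✓
  (0,8) → (φ(0),φ(8)) = (2,8) ∈ E(G2) ✓
  (1,5) → (φ(1),φ(5)) = (0,10) ∈ E(G2) ✓
  (1,6) → (φ(1),φ(6)) = (0,9) ∈ E(G2) ✓
  (1,7) → (φ(1),φ(7)) = (0,4) ∈ E(G2) ✓
  (1,8) → (φ(1),φ(8)) = (0,2) ∈ E(G2) ✓
  (2,4) → (φ(2),φ(4)) = (1,5) ∈ E(G2) ✓
  (2,5) → (φ(2),φ(5)) = (5,10) ∈ E(G2) ✓
  (2,6) → (φ(2),φ(6)) = (5,9) ∈ E(G2) ✓
  (2,7) → (φ(2),φ(7)) = (4,5) ∈ E(G2) ✓
  (2,10) → (φ(2),φ(10)) = (5,6) ∈ E(G2) ✓
  (3,4) → (φ(3),φ(4)) = (1,7) ∈ E(G2) ✓
  (3,6) → (φ(3),φ(6)) = (7,9) ∈ E(G2) ✓
  (3,7) → (φ(3),φ(7)) = (4,7) ∈ E(G2) ✓
  (3,8) → (φ(3),φ(8)) = (2,7) ∈ E(G2) ✓
  (3,9) → (φ(3),φ(9)) = (3,7) ∈ E(G2) ✓
  (4,5) → (φ(4),φ(5)) = (1,10) ∈ E(G2) ✓
  (4,7) → (φ(4),φ(7)) = (1,4) ∈ E(G2) ✓
  (4,8) → (φ(4),φ(8)) = (1,2) ∈ E(G2) ✓
  (4,9) → (φ(4),φ(9)) = (1,3) ∈ E(G2) ✓
  (4,10) → (φ(4),φ(10)) = (1,6) ∈ E(G2) ✓
  (5,7) → (φ(5),φ(7)) = (4,10) ∈ E(G2) ✓
  (5,8) → (φ(5),φ(8)) = (2,10) ∈ E(G2) ✓
  (5,10) → (φ(5),φ(10)) = (6,10) ∈ E(G2) ✓
  (6,9) → (φ(6),φ(9)) = (3,9) ∈ E(G2) ✓
  (6,10) → (φ(6),φ(10)) = (6,9) ∈ E(G2) ✓
  (7,8) → (φ(7),φ(8)) = (2,4) ∈ E(G2) ✓
  (7,9) → (φ(7),φ(9)) = (3,4) ∈ E(G2) ✓
  (8,9) → (φ(8),φ(9)) = (2,3) ∈ E(G2) ✓
  (8,10) → (φ(8),φ(10)) = (2,6) ∈ E(G2) ✓
All 33 edges of G1 map to edges of G2, and |E(G1)| = |E(G2)| = 33, so φ is a bijection on edges as well as vertices. Hence G1 ≅ G2.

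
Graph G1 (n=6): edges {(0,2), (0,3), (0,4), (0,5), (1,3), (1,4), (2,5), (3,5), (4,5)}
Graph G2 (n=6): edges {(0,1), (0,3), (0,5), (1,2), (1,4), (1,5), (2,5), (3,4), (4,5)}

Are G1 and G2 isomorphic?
Yes, isomorphic

The graphs are isomorphic.
One valid mapping φ: V(G1) → V(G2): 0→5, 1→3, 2→2, 3→0, 4→4, 5→1

Verify φ preserves adjacency — for each edge of G1, its image is an edge of G2:
  (0,2) → (φ(0),φ(2)) = (2,5) ∈ E(G2) ✓
  (0,3) → (φ(0),φ(3)) = (0,5) ∈ E(G2) ✓
  (0,4) → (φ(0),φ(4)) = (4,5) ∈ E(G2) ✓
  (0,5) → (φ(0),φ(5)) = (1,5) ∈ E(G2) ✓
  (1,3) → (φ(1),φ(3)) = (0,3) ∈ E(G2) ✓
  (1,4) → (φ(1),φ(4)) = (3,4) ∈ E(G2) ✓
  (2,5) → (φ(2),φ(5)) = (1,2) ∈ E(G2) ✓
  (3,5) → (φ(3),φ(5)) = (0,1) ∈ E(G2) ✓
  (4,5) → (φ(4),φ(5)) = (1,4) ∈ E(G2) ✓
All 9 edges of G1 map to edges of G2, and |E(G1)| = |E(G2)| = 9, so φ is a bijection on edges as well as vertices. Hence G1 ≅ G2.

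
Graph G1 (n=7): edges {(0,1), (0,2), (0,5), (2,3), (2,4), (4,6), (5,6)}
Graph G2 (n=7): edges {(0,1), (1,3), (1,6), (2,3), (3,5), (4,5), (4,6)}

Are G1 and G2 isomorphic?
Yes, isomorphic

The graphs are isomorphic.
One valid mapping φ: V(G1) → V(G2): 0→1, 1→0, 2→3, 3→2, 4→5, 5→6, 6→4

Verify φ preserves adjacency — for each edge of G1, its image is an edge of G2:
  (0,1) → (φ(0),φ(1)) = (0,1) ∈ E(G2) ✓
  (0,2) → (φ(0),φ(2)) = (1,3) ∈ E(G2) ✓
  (0,5) → (φ(0),φ(5)) = (1,6) ∈ E(G2) ✓
  (2,3) → (φ(2),φ(3)) = (2,3) ∈ E(G2) ✓
  (2,4) → (φ(2),φ(4)) = (3,5) ∈ E(G2) ✓
  (4,6) → (φ(4),φ(6)) = (4,5) ∈ E(G2) ✓
  (5,6) → (φ(5),φ(6)) = (4,6) ∈ E(G2) ✓
All 7 edges of G1 map to edges of G2, and |E(G1)| = |E(G2)| = 7, so φ is a bijection on edges as well as vertices. Hence G1 ≅ G2.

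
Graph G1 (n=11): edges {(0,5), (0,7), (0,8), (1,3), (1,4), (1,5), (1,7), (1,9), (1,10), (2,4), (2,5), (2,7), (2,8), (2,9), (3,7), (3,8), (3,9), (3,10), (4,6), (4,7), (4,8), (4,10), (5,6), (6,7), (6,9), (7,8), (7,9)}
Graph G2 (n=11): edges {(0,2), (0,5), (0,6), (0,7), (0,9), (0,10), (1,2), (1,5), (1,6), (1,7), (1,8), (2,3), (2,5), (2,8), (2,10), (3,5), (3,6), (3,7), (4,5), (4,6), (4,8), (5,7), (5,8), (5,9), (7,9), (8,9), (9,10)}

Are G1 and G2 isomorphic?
Yes, isomorphic

The graphs are isomorphic.
One valid mapping φ: V(G1) → V(G2): 0→4, 1→0, 2→1, 3→9, 4→2, 5→6, 6→3, 7→5, 8→8, 9→7, 10→10

Verify φ preserves adjacency — for each edge of G1, its image is an edge of G2:
  (0,5) → (φ(0),φ(5)) = (4,6) ∈ E(G2) ✓
  (0,7) → (φ(0),φ(7)) = (4,5) ∈ E(G2) ✓
  (0,8) → (φ(0),φ(8)) = (4,8) ∈ E(G2) ✓
  (1,3) → (φ(1),φ(3)) = (0,9) ∈ E(G2) ✓
  (1,4) → (φ(1),φ(4)) = (0,2) ∈ E(G2) ✓
  (1,5) → (φ(1),φ(5)) = (0,6) ∈ E(G2) ✓
  (1,7) → (φ(1),φ(7)) = (0,5) ∈ E(G2) ✓
  (1,9) → (φ(1),φ(9)) = (0,7) ∈ E(G2) ✓
  (1,10) → (φ(1),φ(10)) = (0,10) ∈ E(G2) ✓
  (2,4) → (φ(2),φ(4)) = (1,2) ∈ E(G2) ✓
  (2,5) → (φ(2),φ(5)) = (1,6) ∈ E(G2) ✓
  (2,7) → (φ(2),φ(7)) = (1,5) ∈ E(G2) ✓
  (2,8) → (φ(2),φ(8)) = (1,8) ∈ E(G2) ✓
  (2,9) → (φ(2),φ(9)) = (1,7) ∈ E(G2) ✓
  (3,7) → (φ(3),φ(7)) = (5,9) ∈ E(G2) ✓
  (3,8) → (φ(3),φ(8)) = (8,9) ∈ E(G2) ✓
  (3,9) → (φ(3),φ(9)) = (7,9) ∈ E(G2) ✓
  (3,10) → (φ(3),φ(10)) = (9,10) ∈ E(G2) ✓
  (4,6) → (φ(4),φ(6)) = (2,3) ∈ E(G2) ✓
  (4,7) → (φ(4),φ(7)) = (2,5) ∈ E(G2) ✓
  (4,8) → (φ(4),φ(8)) = (2,8) ∈ E(G2) ✓
  (4,10) → (φ(4),φ(10)) = (2,10) ∈ E(G2) ✓
  (5,6) → (φ(5),φ(6)) = (3,6) ∈ E(G2) ✓
  (6,7) → (φ(6),φ(7)) = (3,5) ∈ E(G2) ✓
  (6,9) → (φ(6),φ(9)) = (3,7) ∈ E(G2) ✓
  (7,8) → (φ(7),φ(8)) = (5,8) ∈ E(G2) ✓
  (7,9) → (φ(7),φ(9)) = (5,7) ∈ E(G2) ✓
All 27 edges of G1 map to edges of G2, and |E(G1)| = |E(G2)| = 27, so φ is a bijection on edges as well as vertices. Hence G1 ≅ G2.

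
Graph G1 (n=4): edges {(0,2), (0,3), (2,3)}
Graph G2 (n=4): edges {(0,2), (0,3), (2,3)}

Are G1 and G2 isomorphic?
Yes, isomorphic

The graphs are isomorphic.
One valid mapping φ: V(G1) → V(G2): 0→2, 1→1, 2→0, 3→3

Verify φ preserves adjacency — for each edge of G1, its image is an edge of G2:
  (0,2) → (φ(0),φ(2)) = (0,2) ∈ E(G2) ✓
  (0,3) → (φ(0),φ(3)) = (2,3) ∈ E(G2) ✓
  (2,3) → (φ(2),φ(3)) = (0,3) ∈ E(G2) ✓
All 3 edges of G1 map to edges of G2, and |E(G1)| = |E(G2)| = 3, so φ is a bijection on edges as well as vertices. Hence G1 ≅ G2.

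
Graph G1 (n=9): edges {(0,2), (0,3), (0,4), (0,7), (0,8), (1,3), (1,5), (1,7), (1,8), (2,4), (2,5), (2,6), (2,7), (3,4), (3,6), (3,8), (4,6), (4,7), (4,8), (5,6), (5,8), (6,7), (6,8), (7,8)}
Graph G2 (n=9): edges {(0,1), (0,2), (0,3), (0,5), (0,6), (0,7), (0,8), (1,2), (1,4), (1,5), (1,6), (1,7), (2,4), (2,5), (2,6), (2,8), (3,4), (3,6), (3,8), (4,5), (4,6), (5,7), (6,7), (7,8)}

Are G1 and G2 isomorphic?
Yes, isomorphic

The graphs are isomorphic.
One valid mapping φ: V(G1) → V(G2): 0→5, 1→8, 2→4, 3→7, 4→1, 5→3, 6→6, 7→2, 8→0

Verify φ preserves adjacency — for each edge of G1, its image is an edge of G2:
  (0,2) → (φ(0),φ(2)) = (4,5) ∈ E(G2) ✓
  (0,3) → (φ(0),φ(3)) = (5,7) ∈ E(G2) ✓
  (0,4) → (φ(0),φ(4)) = (1,5) ∈ E(G2) ✓
  (0,7) → (φ(0),φ(7)) = (2,5) ∈ E(G2) ✓
  (0,8) → (φ(0),φ(8)) = (0,5) ∈ E(G2) ✓
  (1,3) → (φ(1),φ(3)) = (7,8) ∈ E(G2) ✓
  (1,5) → (φ(1),φ(5)) = (3,8) ∈ E(G2) ✓
  (1,7) → (φ(1),φ(7)) = (2,8) ∈ E(G2) ✓
  (1,8) → (φ(1),φ(8)) = (0,8) ∈ E(G2) ✓
  (2,4) → (φ(2),φ(4)) = (1,4) ∈ E(G2) ✓
  (2,5) → (φ(2),φ(5)) = (3,4) ∈ E(G2) ✓
  (2,6) → (φ(2),φ(6)) = (4,6) ∈ E(G2) ✓
  (2,7) → (φ(2),φ(7)) = (2,4) ∈ E(G2) ✓
  (3,4) → (φ(3),φ(4)) = (1,7) ∈ E(G2) ✓
  (3,6) → (φ(3),φ(6)) = (6,7) ∈ E(G2) ✓
  (3,8) → (φ(3),φ(8)) = (0,7) ∈ E(G2) ✓
  (4,6) → (φ(4),φ(6)) = (1,6) ∈ E(G2) ✓
  (4,7) → (φ(4),φ(7)) = (1,2) ∈ E(G2) ✓
  (4,8) → (φ(4),φ(8)) = (0,1) ∈ E(G2) ✓
  (5,6) → (φ(5),φ(6)) = (3,6) ∈ E(G2) ✓
  (5,8) → (φ(5),φ(8)) = (0,3) ∈ E(G2) ✓
  (6,7) → (φ(6),φ(7)) = (2,6) ∈ E(G2) ✓
  (6,8) → (φ(6),φ(8)) = (0,6) ∈ E(G2) ✓
  (7,8) → (φ(7),φ(8)) = (0,2) ∈ E(G2) ✓
All 24 edges of G1 map to edges of G2, and |E(G1)| = |E(G2)| = 24, so φ is a bijection on edges as well as vertices. Hence G1 ≅ G2.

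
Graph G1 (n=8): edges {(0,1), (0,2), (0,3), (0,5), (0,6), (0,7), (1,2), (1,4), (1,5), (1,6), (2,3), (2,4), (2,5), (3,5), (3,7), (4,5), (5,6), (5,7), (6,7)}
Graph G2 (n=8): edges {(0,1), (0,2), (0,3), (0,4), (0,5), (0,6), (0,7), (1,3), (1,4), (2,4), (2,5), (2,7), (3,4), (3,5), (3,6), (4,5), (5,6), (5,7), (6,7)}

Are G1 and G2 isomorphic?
Yes, isomorphic

The graphs are isomorphic.
One valid mapping φ: V(G1) → V(G2): 0→5, 1→3, 2→4, 3→2, 4→1, 5→0, 6→6, 7→7

Verify φ preserves adjacency — for each edge of G1, its image is an edge of G2:
  (0,1) → (φ(0),φ(1)) = (3,5) ∈ E(G2) ✓
  (0,2) → (φ(0),φ(2)) = (4,5) ∈ E(G2) ✓
  (0,3) → (φ(0),φ(3)) = (2,5) ∈ E(G2) ✓
  (0,5) → (φ(0),φ(5)) = (0,5) ∈ E(G2) ✓
  (0,6) → (φ(0),φ(6)) = (5,6) ∈ E(G2) ✓
  (0,7) → (φ(0),φ(7)) = (5,7) ∈ E(G2) ✓
  (1,2) → (φ(1),φ(2)) = (3,4) ∈ E(G2) ✓
  (1,4) → (φ(1),φ(4)) = (1,3) ∈ E(G2) ✓
  (1,5) → (φ(1),φ(5)) = (0,3) ∈ E(G2) ✓
  (1,6) → (φ(1),φ(6)) = (3,6) ∈ E(G2) ✓
  (2,3) → (φ(2),φ(3)) = (2,4) ∈ E(G2) ✓
  (2,4) → (φ(2),φ(4)) = (1,4) ∈ E(G2) ✓
  (2,5) → (φ(2),φ(5)) = (0,4) ∈ E(G2) ✓
  (3,5) → (φ(3),φ(5)) = (0,2) ∈ E(G2) ✓
  (3,7) → (φ(3),φ(7)) = (2,7) ∈ E(G2) ✓
  (4,5) → (φ(4),φ(5)) = (0,1) ∈ E(G2) ✓
  (5,6) → (φ(5),φ(6)) = (0,6) ∈ E(G2) ✓
  (5,7) → (φ(5),φ(7)) = (0,7) ∈ E(G2) ✓
  (6,7) → (φ(6),φ(7)) = (6,7) ∈ E(G2) ✓
All 19 edges of G1 map to edges of G2, and |E(G1)| = |E(G2)| = 19, so φ is a bijection on edges as well as vertices. Hence G1 ≅ G2.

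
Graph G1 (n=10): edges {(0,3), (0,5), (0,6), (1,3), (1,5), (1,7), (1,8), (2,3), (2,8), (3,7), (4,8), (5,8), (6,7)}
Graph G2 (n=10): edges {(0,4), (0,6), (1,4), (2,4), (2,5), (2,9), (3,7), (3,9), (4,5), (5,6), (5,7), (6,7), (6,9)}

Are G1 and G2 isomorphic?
Yes, isomorphic

The graphs are isomorphic.
One valid mapping φ: V(G1) → V(G2): 0→9, 1→5, 2→0, 3→6, 4→1, 5→2, 6→3, 7→7, 8→4, 9→8

Verify φ preserves adjacency — for each edge of G1, its image is an edge of G2:
  (0,3) → (φ(0),φ(3)) = (6,9) ∈ E(G2) ✓
  (0,5) → (φ(0),φ(5)) = (2,9) ∈ E(G2) ✓
  (0,6) → (φ(0),φ(6)) = (3,9) ∈ E(G2) ✓
  (1,3) → (φ(1),φ(3)) = (5,6) ∈ E(G2) ✓
  (1,5) → (φ(1),φ(5)) = (2,5) ∈ E(G2) ✓
  (1,7) → (φ(1),φ(7)) = (5,7) ∈ E(G2) ✓
  (1,8) → (φ(1),φ(8)) = (4,5) ∈ E(G2) ✓
  (2,3) → (φ(2),φ(3)) = (0,6) ∈ E(G2) ✓
  (2,8) → (φ(2),φ(8)) = (0,4) ∈ E(G2) ✓
  (3,7) → (φ(3),φ(7)) = (6,7) ∈ E(G2) ✓
  (4,8) → (φ(4),φ(8)) = (1,4) ∈ E(G2) ✓
  (5,8) → (φ(5),φ(8)) = (2,4) ∈ E(G2) ✓
  (6,7) → (φ(6),φ(7)) = (3,7) ∈ E(G2) ✓
All 13 edges of G1 map to edges of G2, and |E(G1)| = |E(G2)| = 13, so φ is a bijection on edges as well as vertices. Hence G1 ≅ G2.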